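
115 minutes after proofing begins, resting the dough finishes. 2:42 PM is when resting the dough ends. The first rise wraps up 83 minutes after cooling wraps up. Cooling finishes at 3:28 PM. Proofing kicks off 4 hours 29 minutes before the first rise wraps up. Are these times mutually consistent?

No

The first rise ends at 3:28 PM + 83 min = 4:51 PM.
Proofing starts at 4:51 PM − 269 min = 12:22 PM.
Resting the dough ends at 12:22 PM + 115 min = 2:17 PM.
But resting the dough is also said to end at 2:42 PM — a 25-minute conflict.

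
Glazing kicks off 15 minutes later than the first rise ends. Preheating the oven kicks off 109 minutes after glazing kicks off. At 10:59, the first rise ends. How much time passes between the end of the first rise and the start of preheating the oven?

2 h 4 min

Glazing starts at 10:59 + 15 min = 11:14.
Preheating the oven starts at 11:14 + 109 min = 13:03.
From 10:59 to 13:03 is 2 h 4 min.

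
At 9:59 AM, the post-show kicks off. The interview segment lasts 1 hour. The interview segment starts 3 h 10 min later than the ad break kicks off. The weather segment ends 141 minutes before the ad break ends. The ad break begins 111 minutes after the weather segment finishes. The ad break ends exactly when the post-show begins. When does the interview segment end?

1:39 PM

The ad break ends at 9:59 AM.
The weather segment ends at 9:59 AM − 141 min = 7:38 AM.
The ad break starts at 7:38 AM + 111 min = 9:29 AM.
The interview segment starts at 9:29 AM + 190 min = 12:39 PM.
The interview segment ends at 12:39 PM + 60 min = 1:39 PM.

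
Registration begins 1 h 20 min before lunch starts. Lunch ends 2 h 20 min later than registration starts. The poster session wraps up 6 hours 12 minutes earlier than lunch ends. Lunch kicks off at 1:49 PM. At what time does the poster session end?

Registration starts at 1:49 PM − 80 min = 12:29 PM.
Lunch ends at 12:29 PM + 140 min = 2:49 PM.
The poster session ends at 2:49 PM − 372 min = 8:37 AM.

8:37 AM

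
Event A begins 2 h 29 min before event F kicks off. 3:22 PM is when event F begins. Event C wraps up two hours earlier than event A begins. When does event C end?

Event A starts at 3:22 PM − 149 min = 12:53 PM.
Event C ends at 12:53 PM − 120 min = 10:53 AM.

10:53 AM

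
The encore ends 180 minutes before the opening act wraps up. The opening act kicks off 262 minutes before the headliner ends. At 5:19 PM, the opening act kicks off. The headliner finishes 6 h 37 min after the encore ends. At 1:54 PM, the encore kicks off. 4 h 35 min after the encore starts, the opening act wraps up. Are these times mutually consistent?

No

The opening act ends at 1:54 PM + 275 min = 6:29 PM.
The encore ends at 6:29 PM − 180 min = 3:29 PM.
The headliner ends at 3:29 PM + 397 min = 10:06 PM.
The opening act starts at 10:06 PM − 262 min = 5:44 PM.
But the opening act is also said to start at 5:19 PM — a 25-minute conflict.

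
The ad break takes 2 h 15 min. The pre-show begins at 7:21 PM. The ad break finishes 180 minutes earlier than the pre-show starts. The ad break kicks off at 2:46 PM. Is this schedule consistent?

No

The ad break ends at 7:21 PM − 180 min = 4:21 PM.
The ad break starts at 4:21 PM − 135 min = 2:06 PM.
But the ad break is also said to start at 2:46 PM — a 40-minute conflict.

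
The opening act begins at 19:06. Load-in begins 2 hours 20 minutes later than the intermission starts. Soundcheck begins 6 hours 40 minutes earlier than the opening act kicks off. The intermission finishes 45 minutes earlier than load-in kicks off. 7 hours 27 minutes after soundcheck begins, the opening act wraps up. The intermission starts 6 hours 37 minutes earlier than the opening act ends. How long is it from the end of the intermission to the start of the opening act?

4 h 15 min

Soundcheck starts at 19:06 − 400 min = 12:26.
The opening act ends at 12:26 + 447 min = 19:53.
The intermission starts at 19:53 − 397 min = 13:16.
Load-in starts at 13:16 + 140 min = 15:36.
The intermission ends at 15:36 − 45 min = 14:51.
From 14:51 to 19:06 is 4 h 15 min.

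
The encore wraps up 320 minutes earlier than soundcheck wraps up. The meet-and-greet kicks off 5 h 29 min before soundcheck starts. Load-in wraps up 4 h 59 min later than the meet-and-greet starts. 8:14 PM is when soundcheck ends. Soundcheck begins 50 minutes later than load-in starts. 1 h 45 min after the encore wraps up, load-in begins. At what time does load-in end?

The encore ends at 8:14 PM − 320 min = 2:54 PM.
Load-in starts at 2:54 PM + 105 min = 4:39 PM.
Soundcheck starts at 4:39 PM + 50 min = 5:29 PM.
The meet-and-greet starts at 5:29 PM − 329 min = 12:00 PM.
Load-in ends at 12:00 PM + 299 min = 4:59 PM.

4:59 PM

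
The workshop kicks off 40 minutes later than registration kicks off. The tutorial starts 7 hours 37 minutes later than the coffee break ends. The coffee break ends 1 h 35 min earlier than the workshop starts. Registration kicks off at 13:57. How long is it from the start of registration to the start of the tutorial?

402 minutes

The workshop starts at 13:57 + 40 min = 14:37.
The coffee break ends at 14:37 − 95 min = 13:02.
The tutorial starts at 13:02 + 457 min = 20:39.
From 13:57 to 20:39 is 402 minutes.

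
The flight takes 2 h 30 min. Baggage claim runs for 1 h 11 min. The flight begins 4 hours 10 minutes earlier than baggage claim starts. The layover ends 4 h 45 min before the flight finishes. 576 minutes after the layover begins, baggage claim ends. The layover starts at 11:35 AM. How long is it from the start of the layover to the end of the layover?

Baggage claim ends at 11:35 AM + 576 min = 9:11 PM.
Baggage claim starts at 9:11 PM − 71 min = 8:00 PM.
The flight starts at 8:00 PM − 250 min = 3:50 PM.
The flight ends at 3:50 PM + 150 min = 6:20 PM.
The layover ends at 6:20 PM − 285 min = 1:35 PM.
From 11:35 AM to 1:35 PM is 2 hours.

2 hours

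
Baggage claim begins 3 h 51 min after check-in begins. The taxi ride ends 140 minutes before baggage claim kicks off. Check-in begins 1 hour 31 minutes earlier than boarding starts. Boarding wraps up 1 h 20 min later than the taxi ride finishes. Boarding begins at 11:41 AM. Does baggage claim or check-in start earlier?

Check-in starts at 11:41 AM − 91 min = 10:10 AM.
Baggage claim starts at 10:10 AM + 231 min = 2:01 PM.
Baggage claim starts at 2:01 PM and check-in starts at 10:10 AM, so check-in is first.

check-in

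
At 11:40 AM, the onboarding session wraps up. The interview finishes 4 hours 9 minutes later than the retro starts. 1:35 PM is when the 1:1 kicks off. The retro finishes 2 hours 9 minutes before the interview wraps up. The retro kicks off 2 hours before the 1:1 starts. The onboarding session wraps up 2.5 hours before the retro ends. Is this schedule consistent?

No

The retro starts at 1:35 PM − 120 min = 11:35 AM.
The interview ends at 11:35 AM + 249 min = 3:44 PM.
The retro ends at 3:44 PM − 129 min = 1:35 PM.
The onboarding session ends at 1:35 PM − 150 min = 11:05 AM.
But the onboarding session is also said to end at 11:40 AM — a 35-minute conflict.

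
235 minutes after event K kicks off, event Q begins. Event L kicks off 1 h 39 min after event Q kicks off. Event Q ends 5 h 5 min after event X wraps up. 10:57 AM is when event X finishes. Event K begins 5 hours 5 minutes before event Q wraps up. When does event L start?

4:31 PM

Event Q ends at 10:57 AM + 305 min = 4:02 PM.
Event K starts at 4:02 PM − 305 min = 10:57 AM.
Event Q starts at 10:57 AM + 235 min = 2:52 PM.
Event L starts at 2:52 PM + 99 min = 4:31 PM.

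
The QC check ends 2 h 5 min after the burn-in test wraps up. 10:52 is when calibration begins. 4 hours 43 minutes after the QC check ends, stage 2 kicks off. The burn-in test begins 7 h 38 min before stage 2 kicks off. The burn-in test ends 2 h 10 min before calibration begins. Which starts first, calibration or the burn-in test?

The burn-in test ends at 10:52 − 130 min = 08:42.
The QC check ends at 08:42 + 125 min = 10:47.
Stage 2 starts at 10:47 + 283 min = 15:30.
The burn-in test starts at 15:30 − 458 min = 07:52.
Calibration starts at 10:52 and the burn-in test starts at 07:52, so the burn-in test is first.

the burn-in test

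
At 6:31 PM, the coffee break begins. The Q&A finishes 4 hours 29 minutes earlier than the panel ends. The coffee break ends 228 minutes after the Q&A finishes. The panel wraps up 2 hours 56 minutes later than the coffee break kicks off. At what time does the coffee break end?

8:46 PM

The panel ends at 6:31 PM + 176 min = 9:27 PM.
The Q&A ends at 9:27 PM − 269 min = 4:58 PM.
The coffee break ends at 4:58 PM + 228 min = 8:46 PM.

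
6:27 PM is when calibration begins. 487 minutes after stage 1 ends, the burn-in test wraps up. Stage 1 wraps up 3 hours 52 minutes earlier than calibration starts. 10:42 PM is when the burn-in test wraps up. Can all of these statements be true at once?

Stage 1 ends at 6:27 PM − 232 min = 2:35 PM.
The burn-in test ends at 2:35 PM + 487 min = 10:42 PM.
That matches the stated 10:42 PM, so the schedule is consistent.

Yes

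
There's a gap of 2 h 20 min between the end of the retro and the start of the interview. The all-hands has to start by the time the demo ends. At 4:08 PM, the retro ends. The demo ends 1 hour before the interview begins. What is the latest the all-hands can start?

The interview starts at 4:08 PM + 140 min = 6:28 PM.
The demo ends at 6:28 PM − 60 min = 5:28 PM.
The all-hands is bounded by the demo, so the latest it can start is 5:28 PM.

5:28 PM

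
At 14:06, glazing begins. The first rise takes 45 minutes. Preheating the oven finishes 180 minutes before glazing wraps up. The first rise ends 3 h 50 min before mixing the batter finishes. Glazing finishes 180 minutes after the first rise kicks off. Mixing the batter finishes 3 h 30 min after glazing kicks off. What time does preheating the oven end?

Mixing the batter ends at 14:06 + 210 min = 17:36.
The first rise ends at 17:36 − 230 min = 13:46.
The first rise starts at 13:46 − 45 min = 13:01.
Glazing ends at 13:01 + 180 min = 16:01.
Preheating the oven ends at 16:01 − 180 min = 13:01.

13:01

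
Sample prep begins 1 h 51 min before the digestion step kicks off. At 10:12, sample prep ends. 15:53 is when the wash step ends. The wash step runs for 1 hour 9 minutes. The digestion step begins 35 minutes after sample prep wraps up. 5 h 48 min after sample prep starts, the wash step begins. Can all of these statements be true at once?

The digestion step starts at 10:12 + 35 min = 10:47.
Sample prep starts at 10:47 − 111 min = 08:56.
The wash step starts at 08:56 + 348 min = 14:44.
The wash step ends at 14:44 + 69 min = 15:53.
That matches the stated 15:53, so the schedule is consistent.

Yes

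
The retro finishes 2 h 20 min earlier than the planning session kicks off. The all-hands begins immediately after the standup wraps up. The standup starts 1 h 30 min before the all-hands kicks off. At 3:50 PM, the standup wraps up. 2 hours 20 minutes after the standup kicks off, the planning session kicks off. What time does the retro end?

The all-hands starts at 3:50 PM.
The standup starts at 3:50 PM − 90 min = 2:20 PM.
The planning session starts at 2:20 PM + 140 min = 4:40 PM.
The retro ends at 4:40 PM − 140 min = 2:20 PM.

2:20 PM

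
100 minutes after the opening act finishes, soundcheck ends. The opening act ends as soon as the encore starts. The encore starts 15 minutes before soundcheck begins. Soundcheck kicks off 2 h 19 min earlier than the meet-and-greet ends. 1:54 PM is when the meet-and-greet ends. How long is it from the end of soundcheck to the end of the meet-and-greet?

54 minutes

Soundcheck starts at 1:54 PM − 139 min = 11:35 AM.
The encore starts at 11:35 AM − 15 min = 11:20 AM.
So the opening act ends at 11:20 AM.
Soundcheck ends at 11:20 AM + 100 min = 1:00 PM.
From 1:00 PM to 1:54 PM is 54 minutes.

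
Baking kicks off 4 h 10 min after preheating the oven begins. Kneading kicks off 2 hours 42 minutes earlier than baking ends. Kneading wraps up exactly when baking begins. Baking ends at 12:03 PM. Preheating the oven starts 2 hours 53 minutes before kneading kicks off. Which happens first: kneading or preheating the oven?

preheating the oven

Kneading starts at 12:03 PM − 162 min = 9:21 AM.
Preheating the oven starts at 9:21 AM − 173 min = 6:28 AM.
Kneading starts at 9:21 AM and preheating the oven starts at 6:28 AM, so preheating the oven is first.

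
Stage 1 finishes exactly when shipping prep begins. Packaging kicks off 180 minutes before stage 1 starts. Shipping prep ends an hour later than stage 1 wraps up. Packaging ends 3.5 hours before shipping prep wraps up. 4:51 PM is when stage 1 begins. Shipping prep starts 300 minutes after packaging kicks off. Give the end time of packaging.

4:21 PM

Packaging starts at 4:51 PM − 180 min = 1:51 PM.
Shipping prep starts at 1:51 PM + 300 min = 6:51 PM.
So stage 1 ends at 6:51 PM.
Shipping prep ends at 6:51 PM + 60 min = 7:51 PM.
Packaging ends at 7:51 PM − 210 min = 4:21 PM.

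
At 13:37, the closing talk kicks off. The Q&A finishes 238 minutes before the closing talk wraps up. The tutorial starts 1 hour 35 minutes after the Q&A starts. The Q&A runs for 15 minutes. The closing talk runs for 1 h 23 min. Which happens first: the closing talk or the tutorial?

the tutorial

The closing talk ends at 13:37 + 83 min = 15:00.
The Q&A ends at 15:00 − 238 min = 11:02.
The Q&A starts at 11:02 − 15 min = 10:47.
The tutorial starts at 10:47 + 95 min = 12:22.
The closing talk starts at 13:37 and the tutorial starts at 12:22, so the tutorial is first.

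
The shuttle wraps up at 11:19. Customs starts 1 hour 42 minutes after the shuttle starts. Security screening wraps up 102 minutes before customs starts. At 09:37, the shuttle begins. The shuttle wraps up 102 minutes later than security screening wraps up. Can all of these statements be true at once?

Customs starts at 09:37 + 102 min = 11:19.
Security screening ends at 11:19 − 102 min = 09:37.
The shuttle ends at 09:37 + 102 min = 11:19.
That matches the stated 11:19, so the schedule is consistent.

Yes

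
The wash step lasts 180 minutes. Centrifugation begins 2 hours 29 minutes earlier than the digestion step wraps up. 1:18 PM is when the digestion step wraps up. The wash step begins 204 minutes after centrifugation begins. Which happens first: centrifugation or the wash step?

centrifugation

Centrifugation starts at 1:18 PM − 149 min = 10:49 AM.
The wash step starts at 10:49 AM + 204 min = 2:13 PM.
Centrifugation starts at 10:49 AM and the wash step starts at 2:13 PM, so centrifugation is first.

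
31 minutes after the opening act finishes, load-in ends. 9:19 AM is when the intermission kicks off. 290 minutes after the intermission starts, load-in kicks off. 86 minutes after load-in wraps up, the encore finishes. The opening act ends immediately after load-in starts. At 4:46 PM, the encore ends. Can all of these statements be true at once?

No

Load-in starts at 9:19 AM + 290 min = 2:09 PM.
So the opening act ends at 2:09 PM.
Load-in ends at 2:09 PM + 31 min = 2:40 PM.
The encore ends at 2:40 PM + 86 min = 4:06 PM.
But the encore is also said to end at 4:46 PM — a 40-minute conflict.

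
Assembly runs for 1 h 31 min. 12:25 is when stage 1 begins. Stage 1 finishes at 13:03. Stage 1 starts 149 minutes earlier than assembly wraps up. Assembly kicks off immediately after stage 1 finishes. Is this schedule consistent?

Assembly starts at 13:03.
Assembly ends at 13:03 + 91 min = 14:34.
Stage 1 starts at 14:34 − 149 min = 12:05.
But stage 1 is also said to start at 12:25 — a 20-minute conflict.

No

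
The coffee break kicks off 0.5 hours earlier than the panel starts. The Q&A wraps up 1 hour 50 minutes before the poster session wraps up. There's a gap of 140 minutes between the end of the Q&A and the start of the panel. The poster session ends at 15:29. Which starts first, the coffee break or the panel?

The Q&A ends at 15:29 − 110 min = 13:39.
The panel starts at 13:39 + 140 min = 15:59.
The coffee break starts at 15:59 − 30 min = 15:29.
The coffee break starts at 15:29 and the panel starts at 15:59, so the coffee break is first.

the coffee break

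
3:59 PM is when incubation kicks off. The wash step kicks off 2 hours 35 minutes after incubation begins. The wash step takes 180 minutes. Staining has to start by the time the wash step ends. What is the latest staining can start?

9:34 PM

The wash step starts at 3:59 PM + 155 min = 6:34 PM.
The wash step ends at 6:34 PM + 180 min = 9:34 PM.
Staining is bounded by the wash step, so the latest it can start is 9:34 PM.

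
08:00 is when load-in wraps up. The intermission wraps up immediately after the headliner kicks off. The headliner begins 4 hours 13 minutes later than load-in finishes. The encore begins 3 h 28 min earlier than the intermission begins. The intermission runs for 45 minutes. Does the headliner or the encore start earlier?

The headliner starts at 08:00 + 253 min = 12:13.
So the intermission ends at 12:13.
The intermission starts at 12:13 − 45 min = 11:28.
The encore starts at 11:28 − 208 min = 08:00.
The headliner starts at 12:13 and the encore starts at 08:00, so the encore is first.

the encore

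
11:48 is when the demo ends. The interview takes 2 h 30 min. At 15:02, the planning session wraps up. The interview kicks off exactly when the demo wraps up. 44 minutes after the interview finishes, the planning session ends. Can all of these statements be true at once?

The interview starts at 11:48.
The interview ends at 11:48 + 150 min = 14:18.
The planning session ends at 14:18 + 44 min = 15:02.
That matches the stated 15:02, so the schedule is consistent.

Yes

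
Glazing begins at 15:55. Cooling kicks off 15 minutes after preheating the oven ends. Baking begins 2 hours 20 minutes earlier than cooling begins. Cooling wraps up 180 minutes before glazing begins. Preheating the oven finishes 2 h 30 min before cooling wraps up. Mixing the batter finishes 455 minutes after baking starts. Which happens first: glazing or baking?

baking

Cooling ends at 15:55 − 180 min = 12:55.
Preheating the oven ends at 12:55 − 150 min = 10:25.
Cooling starts at 10:25 + 15 min = 10:40.
Baking starts at 10:40 − 140 min = 08:20.
Glazing starts at 15:55 and baking starts at 08:20, so baking is first.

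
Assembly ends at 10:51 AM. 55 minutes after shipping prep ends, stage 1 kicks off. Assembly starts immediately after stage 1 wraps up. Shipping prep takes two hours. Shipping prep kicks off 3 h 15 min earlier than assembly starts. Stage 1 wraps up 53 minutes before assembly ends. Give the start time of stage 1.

Stage 1 ends at 10:51 AM − 53 min = 9:58 AM.
So assembly starts at 9:58 AM.
Shipping prep starts at 9:58 AM − 195 min = 6:43 AM.
Shipping prep ends at 6:43 AM + 120 min = 8:43 AM.
Stage 1 starts at 8:43 AM + 55 min = 9:38 AM.

9:38 AM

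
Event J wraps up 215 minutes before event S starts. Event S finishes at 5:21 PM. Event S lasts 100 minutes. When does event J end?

12:06 PM

Event S starts at 5:21 PM − 100 min = 3:41 PM.
Event J ends at 3:41 PM − 215 min = 12:06 PM.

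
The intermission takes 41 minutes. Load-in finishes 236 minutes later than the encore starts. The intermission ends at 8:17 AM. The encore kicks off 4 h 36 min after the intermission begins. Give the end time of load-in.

4:08 PM

The intermission starts at 8:17 AM − 41 min = 7:36 AM.
The encore starts at 7:36 AM + 276 min = 12:12 PM.
Load-in ends at 12:12 PM + 236 min = 4:08 PM.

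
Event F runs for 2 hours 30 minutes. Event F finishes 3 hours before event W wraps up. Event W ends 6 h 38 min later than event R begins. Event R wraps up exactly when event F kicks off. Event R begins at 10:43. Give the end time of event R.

Event W ends at 10:43 + 398 min = 17:21.
Event F ends at 17:21 − 180 min = 14:21.
Event F starts at 14:21 − 150 min = 11:51.
So event R ends at 11:51.

11:51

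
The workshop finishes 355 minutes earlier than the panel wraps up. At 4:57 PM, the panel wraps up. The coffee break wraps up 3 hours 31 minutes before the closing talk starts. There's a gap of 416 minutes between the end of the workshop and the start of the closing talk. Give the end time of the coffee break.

The workshop ends at 4:57 PM − 355 min = 11:02 AM.
The closing talk starts at 11:02 AM + 416 min = 5:58 PM.
The coffee break ends at 5:58 PM − 211 min = 2:27 PM.

2:27 PM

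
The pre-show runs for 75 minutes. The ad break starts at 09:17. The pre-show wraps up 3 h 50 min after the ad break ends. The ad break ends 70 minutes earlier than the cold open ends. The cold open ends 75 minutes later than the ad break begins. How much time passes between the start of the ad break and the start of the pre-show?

160 minutes

The cold open ends at 09:17 + 75 min = 10:32.
The ad break ends at 10:32 − 70 min = 09:22.
The pre-show ends at 09:22 + 230 min = 13:12.
The pre-show starts at 13:12 − 75 min = 11:57.
From 09:17 to 11:57 is 160 minutes.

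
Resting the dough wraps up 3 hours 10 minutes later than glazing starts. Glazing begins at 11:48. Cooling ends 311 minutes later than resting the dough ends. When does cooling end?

Resting the dough ends at 11:48 + 190 min = 14:58.
Cooling ends at 14:58 + 311 min = 20:09.

20:09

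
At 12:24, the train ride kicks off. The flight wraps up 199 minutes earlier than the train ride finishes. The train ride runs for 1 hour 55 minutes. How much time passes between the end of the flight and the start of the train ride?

The train ride ends at 12:24 + 115 min = 14:19.
The flight ends at 14:19 − 199 min = 11:00.
From 11:00 to 12:24 is 84 minutes.

84 minutes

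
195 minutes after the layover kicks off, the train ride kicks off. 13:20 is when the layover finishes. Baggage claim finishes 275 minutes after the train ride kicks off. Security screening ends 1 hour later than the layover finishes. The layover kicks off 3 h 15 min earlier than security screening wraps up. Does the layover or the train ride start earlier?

Security screening ends at 13:20 + 60 min = 14:20.
The layover starts at 14:20 − 195 min = 11:05.
The train ride starts at 11:05 + 195 min = 14:20.
The layover starts at 11:05 and the train ride starts at 14:20, so the layover is first.

the layover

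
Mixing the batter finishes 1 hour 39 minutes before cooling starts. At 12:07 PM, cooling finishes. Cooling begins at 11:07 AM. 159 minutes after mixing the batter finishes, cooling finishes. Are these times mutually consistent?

Mixing the batter ends at 11:07 AM − 99 min = 9:28 AM.
Cooling ends at 9:28 AM + 159 min = 12:07 PM.
That matches the stated 12:07 PM, so the schedule is consistent.

Yes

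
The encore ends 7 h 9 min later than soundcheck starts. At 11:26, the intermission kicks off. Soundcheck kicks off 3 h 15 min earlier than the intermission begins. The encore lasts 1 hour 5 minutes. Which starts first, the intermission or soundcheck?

soundcheck

Soundcheck starts at 11:26 − 195 min = 08:11.
The intermission starts at 11:26 and soundcheck starts at 08:11, so soundcheck is first.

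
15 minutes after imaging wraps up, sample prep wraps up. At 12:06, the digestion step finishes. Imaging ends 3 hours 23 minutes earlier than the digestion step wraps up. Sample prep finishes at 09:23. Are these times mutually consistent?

No

Imaging ends at 12:06 − 203 min = 08:43.
Sample prep ends at 08:43 + 15 min = 08:58.
But sample prep is also said to end at 09:23 — a 25-minute conflict.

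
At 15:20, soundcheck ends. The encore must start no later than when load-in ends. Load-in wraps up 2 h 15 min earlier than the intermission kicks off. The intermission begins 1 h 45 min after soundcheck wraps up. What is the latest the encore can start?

14:50

The intermission starts at 15:20 + 105 min = 17:05.
Load-in ends at 17:05 − 135 min = 14:50.
The encore is bounded by load-in, so the latest it can start is 14:50.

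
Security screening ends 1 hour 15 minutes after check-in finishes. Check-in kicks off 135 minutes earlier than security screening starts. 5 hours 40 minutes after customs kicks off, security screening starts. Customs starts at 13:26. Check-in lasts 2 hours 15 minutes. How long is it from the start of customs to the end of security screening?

6 h 55 min

Security screening starts at 13:26 + 340 min = 19:06.
Check-in starts at 19:06 − 135 min = 16:51.
Check-in ends at 16:51 + 135 min = 19:06.
Security screening ends at 19:06 + 75 min = 20:21.
From 13:26 to 20:21 is 6 h 55 min.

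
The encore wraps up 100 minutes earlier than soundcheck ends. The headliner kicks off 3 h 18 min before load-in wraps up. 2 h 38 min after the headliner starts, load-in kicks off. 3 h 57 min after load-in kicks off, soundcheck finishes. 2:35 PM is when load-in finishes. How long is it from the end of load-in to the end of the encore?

The headliner starts at 2:35 PM − 198 min = 11:17 AM.
Load-in starts at 11:17 AM + 158 min = 1:55 PM.
Soundcheck ends at 1:55 PM + 237 min = 5:52 PM.
The encore ends at 5:52 PM − 100 min = 4:12 PM.
From 2:35 PM to 4:12 PM is 1 hour 37 minutes.

1 hour 37 minutes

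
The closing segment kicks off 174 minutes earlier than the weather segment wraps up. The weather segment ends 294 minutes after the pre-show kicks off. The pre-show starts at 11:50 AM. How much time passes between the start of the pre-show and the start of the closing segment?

The weather segment ends at 11:50 AM + 294 min = 4:44 PM.
The closing segment starts at 4:44 PM − 174 min = 1:50 PM.
From 11:50 AM to 1:50 PM is 2 hours.

2 hours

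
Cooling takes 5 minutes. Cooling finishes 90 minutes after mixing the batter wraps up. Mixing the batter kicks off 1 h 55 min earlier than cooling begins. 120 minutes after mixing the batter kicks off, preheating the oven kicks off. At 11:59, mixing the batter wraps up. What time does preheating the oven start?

Cooling ends at 11:59 + 90 min = 13:29.
Cooling starts at 13:29 − 5 min = 13:24.
Mixing the batter starts at 13:24 − 115 min = 11:29.
Preheating the oven starts at 11:29 + 120 min = 13:29.

13:29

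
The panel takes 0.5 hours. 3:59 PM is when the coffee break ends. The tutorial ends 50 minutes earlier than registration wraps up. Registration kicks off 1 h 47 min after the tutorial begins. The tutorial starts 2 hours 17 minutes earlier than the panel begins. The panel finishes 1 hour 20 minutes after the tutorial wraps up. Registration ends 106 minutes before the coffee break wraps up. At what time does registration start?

Registration ends at 3:59 PM − 106 min = 2:13 PM.
The tutorial ends at 2:13 PM − 50 min = 1:23 PM.
The panel ends at 1:23 PM + 80 min = 2:43 PM.
The panel starts at 2:43 PM − 30 min = 2:13 PM.
The tutorial starts at 2:13 PM − 137 min = 11:56 AM.
Registration starts at 11:56 AM + 107 min = 1:43 PM.

1:43 PM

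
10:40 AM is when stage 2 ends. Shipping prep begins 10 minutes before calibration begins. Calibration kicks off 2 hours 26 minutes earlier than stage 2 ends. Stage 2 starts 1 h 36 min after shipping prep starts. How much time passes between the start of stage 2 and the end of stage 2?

an hour

Calibration starts at 10:40 AM − 146 min = 8:14 AM.
Shipping prep starts at 8:14 AM − 10 min = 8:04 AM.
Stage 2 starts at 8:04 AM + 96 min = 9:40 AM.
From 9:40 AM to 10:40 AM is an hour.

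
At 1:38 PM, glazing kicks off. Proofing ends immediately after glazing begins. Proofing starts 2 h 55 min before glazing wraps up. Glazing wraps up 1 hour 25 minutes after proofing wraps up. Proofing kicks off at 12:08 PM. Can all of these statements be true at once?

Yes

Proofing ends at 1:38 PM.
Glazing ends at 1:38 PM + 85 min = 3:03 PM.
Proofing starts at 3:03 PM − 175 min = 12:08 PM.
That matches the stated 12:08 PM, so the schedule is consistent.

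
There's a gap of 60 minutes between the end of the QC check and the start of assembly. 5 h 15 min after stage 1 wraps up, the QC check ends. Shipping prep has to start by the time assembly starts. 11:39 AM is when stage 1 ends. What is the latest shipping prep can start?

The QC check ends at 11:39 AM + 315 min = 4:54 PM.
Assembly starts at 4:54 PM + 60 min = 5:54 PM.
Shipping prep is bounded by assembly, so the latest it can start is 5:54 PM.

5:54 PM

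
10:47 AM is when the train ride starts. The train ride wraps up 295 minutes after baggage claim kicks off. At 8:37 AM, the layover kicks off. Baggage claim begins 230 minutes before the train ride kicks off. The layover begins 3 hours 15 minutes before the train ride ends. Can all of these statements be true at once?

Baggage claim starts at 10:47 AM − 230 min = 6:57 AM.
The train ride ends at 6:57 AM + 295 min = 11:52 AM.
The layover starts at 11:52 AM − 195 min = 8:37 AM.
That matches the stated 8:37 AM, so the schedule is consistent.

Yes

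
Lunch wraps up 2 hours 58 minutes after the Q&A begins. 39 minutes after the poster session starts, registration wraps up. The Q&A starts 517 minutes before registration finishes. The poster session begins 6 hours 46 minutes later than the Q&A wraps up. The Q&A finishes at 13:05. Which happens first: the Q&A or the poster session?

The poster session starts at 13:05 + 406 min = 19:51.
Registration ends at 19:51 + 39 min = 20:30.
The Q&A starts at 20:30 − 517 min = 11:53.
The Q&A starts at 11:53 and the poster session starts at 19:51, so the Q&A is first.

the Q&A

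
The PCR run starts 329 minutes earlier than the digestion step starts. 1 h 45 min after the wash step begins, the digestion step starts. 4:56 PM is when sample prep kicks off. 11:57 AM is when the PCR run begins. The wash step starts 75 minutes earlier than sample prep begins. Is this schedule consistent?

Yes

The wash step starts at 4:56 PM − 75 min = 3:41 PM.
The digestion step starts at 3:41 PM + 105 min = 5:26 PM.
The PCR run starts at 5:26 PM − 329 min = 11:57 AM.
That matches the stated 11:57 AM, so the schedule is consistent.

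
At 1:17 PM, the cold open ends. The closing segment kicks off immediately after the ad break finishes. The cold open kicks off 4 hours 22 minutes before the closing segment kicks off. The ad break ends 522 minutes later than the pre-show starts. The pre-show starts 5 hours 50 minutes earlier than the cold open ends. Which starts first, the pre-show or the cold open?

The pre-show starts at 1:17 PM − 350 min = 7:27 AM.
The ad break ends at 7:27 AM + 522 min = 4:09 PM.
So the closing segment starts at 4:09 PM.
The cold open starts at 4:09 PM − 262 min = 11:47 AM.
The pre-show starts at 7:27 AM and the cold open starts at 11:47 AM, so the pre-show is first.

the pre-show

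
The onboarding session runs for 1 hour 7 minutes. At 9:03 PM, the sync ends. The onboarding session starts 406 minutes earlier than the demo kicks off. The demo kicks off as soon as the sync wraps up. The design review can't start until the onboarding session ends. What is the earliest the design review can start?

The demo starts at 9:03 PM.
The onboarding session starts at 9:03 PM − 406 min = 2:17 PM.
The onboarding session ends at 2:17 PM + 67 min = 3:24 PM.
The design review is bounded by the onboarding session, so the earliest it can start is 3:24 PM.

3:24 PM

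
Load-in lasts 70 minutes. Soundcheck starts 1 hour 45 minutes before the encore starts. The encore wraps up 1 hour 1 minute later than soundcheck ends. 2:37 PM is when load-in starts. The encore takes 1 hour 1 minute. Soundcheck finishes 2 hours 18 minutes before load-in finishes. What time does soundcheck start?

11:44 AM

Load-in ends at 2:37 PM + 70 min = 3:47 PM.
Soundcheck ends at 3:47 PM − 138 min = 1:29 PM.
The encore ends at 1:29 PM + 61 min = 2:30 PM.
The encore starts at 2:30 PM − 61 min = 1:29 PM.
Soundcheck starts at 1:29 PM − 105 min = 11:44 AM.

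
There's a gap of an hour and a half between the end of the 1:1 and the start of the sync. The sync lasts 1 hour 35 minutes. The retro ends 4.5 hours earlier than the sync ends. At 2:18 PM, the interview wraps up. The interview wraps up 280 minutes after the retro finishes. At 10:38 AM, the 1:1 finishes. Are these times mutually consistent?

No

The sync starts at 10:38 AM + 90 min = 12:08 PM.
The sync ends at 12:08 PM + 95 min = 1:43 PM.
The retro ends at 1:43 PM − 270 min = 9:13 AM.
The interview ends at 9:13 AM + 280 min = 1:53 PM.
But the interview is also said to end at 2:18 PM — a 25-minute conflict.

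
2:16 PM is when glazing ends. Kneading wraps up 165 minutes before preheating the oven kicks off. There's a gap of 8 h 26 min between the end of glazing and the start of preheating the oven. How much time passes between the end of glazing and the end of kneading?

5 h 41 min

Preheating the oven starts at 2:16 PM + 506 min = 10:42 PM.
Kneading ends at 10:42 PM − 165 min = 7:57 PM.
From 2:16 PM to 7:57 PM is 5 h 41 min.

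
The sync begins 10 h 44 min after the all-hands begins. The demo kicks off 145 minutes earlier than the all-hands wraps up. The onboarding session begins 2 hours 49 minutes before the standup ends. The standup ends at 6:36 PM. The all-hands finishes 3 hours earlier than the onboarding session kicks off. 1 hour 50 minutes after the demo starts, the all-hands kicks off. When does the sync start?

10:56 PM

The onboarding session starts at 6:36 PM − 169 min = 3:47 PM.
The all-hands ends at 3:47 PM − 180 min = 12:47 PM.
The demo starts at 12:47 PM − 145 min = 10:22 AM.
The all-hands starts at 10:22 AM + 110 min = 12:12 PM.
The sync starts at 12:12 PM + 644 min = 10:56 PM.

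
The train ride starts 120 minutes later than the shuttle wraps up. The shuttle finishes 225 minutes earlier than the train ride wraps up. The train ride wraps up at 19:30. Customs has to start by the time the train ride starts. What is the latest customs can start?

The shuttle ends at 19:30 − 225 min = 15:45.
The train ride starts at 15:45 + 120 min = 17:45.
Customs is bounded by the train ride, so the latest it can start is 17:45.

17:45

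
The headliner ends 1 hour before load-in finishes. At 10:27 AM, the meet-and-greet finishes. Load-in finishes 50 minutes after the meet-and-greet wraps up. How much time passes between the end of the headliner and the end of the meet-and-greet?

10 minutes

Load-in ends at 10:27 AM + 50 min = 11:17 AM.
The headliner ends at 11:17 AM − 60 min = 10:17 AM.
From 10:17 AM to 10:27 AM is 10 minutes.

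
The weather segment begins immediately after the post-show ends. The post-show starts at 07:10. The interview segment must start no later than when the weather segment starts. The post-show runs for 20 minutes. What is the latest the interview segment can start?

The post-show ends at 07:10 + 20 min = 07:30.
So the weather segment starts at 07:30.
The interview segment is bounded by the weather segment, so the latest it can start is 07:30.

07:30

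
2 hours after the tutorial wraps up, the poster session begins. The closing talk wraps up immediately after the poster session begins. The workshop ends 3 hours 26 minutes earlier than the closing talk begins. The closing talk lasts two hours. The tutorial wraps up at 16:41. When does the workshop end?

13:15

The poster session starts at 16:41 + 120 min = 18:41.
So the closing talk ends at 18:41.
The closing talk starts at 18:41 − 120 min = 16:41.
The workshop ends at 16:41 − 206 min = 13:15.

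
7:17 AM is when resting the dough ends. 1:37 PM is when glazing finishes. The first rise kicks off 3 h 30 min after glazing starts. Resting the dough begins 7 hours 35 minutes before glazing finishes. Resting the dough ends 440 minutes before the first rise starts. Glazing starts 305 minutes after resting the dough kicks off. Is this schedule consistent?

Resting the dough starts at 1:37 PM − 455 min = 6:02 AM.
Glazing starts at 6:02 AM + 305 min = 11:07 AM.
The first rise starts at 11:07 AM + 210 min = 2:37 PM.
Resting the dough ends at 2:37 PM − 440 min = 7:17 AM.
That matches the stated 7:17 AM, so the schedule is consistent.

Yes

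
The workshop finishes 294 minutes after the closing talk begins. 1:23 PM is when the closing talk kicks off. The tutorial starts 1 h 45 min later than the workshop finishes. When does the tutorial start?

8:02 PM

The workshop ends at 1:23 PM + 294 min = 6:17 PM.
The tutorial starts at 6:17 PM + 105 min = 8:02 PM.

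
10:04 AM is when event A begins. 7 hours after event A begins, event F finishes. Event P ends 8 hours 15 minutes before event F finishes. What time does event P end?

Event F ends at 10:04 AM + 420 min = 5:04 PM.
Event P ends at 5:04 PM − 495 min = 8:49 AM.

8:49 AM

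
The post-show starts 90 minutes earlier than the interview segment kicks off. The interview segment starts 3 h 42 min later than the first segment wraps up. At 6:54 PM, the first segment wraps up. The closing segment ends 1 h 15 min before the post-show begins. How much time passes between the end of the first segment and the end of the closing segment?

57 minutes

The interview segment starts at 6:54 PM + 222 min = 10:36 PM.
The post-show starts at 10:36 PM − 90 min = 9:06 PM.
The closing segment ends at 9:06 PM − 75 min = 7:51 PM.
From 6:54 PM to 7:51 PM is 57 minutes.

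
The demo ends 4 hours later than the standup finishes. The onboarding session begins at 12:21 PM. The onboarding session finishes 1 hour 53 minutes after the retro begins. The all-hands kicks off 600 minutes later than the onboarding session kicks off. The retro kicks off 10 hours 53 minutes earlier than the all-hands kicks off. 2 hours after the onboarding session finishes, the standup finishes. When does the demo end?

7:21 PM

The all-hands starts at 12:21 PM + 600 min = 10:21 PM.
The retro starts at 10:21 PM − 653 min = 11:28 AM.
The onboarding session ends at 11:28 AM + 113 min = 1:21 PM.
The standup ends at 1:21 PM + 120 min = 3:21 PM.
The demo ends at 3:21 PM + 240 min = 7:21 PM.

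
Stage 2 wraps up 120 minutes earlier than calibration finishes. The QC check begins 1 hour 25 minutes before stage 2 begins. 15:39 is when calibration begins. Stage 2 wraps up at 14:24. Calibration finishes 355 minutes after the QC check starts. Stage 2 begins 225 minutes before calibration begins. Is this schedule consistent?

Stage 2 starts at 15:39 − 225 min = 11:54.
The QC check starts at 11:54 − 85 min = 10:29.
Calibration ends at 10:29 + 355 min = 16:24.
Stage 2 ends at 16:24 − 120 min = 14:24.
That matches the stated 14:24, so the schedule is consistent.

Yes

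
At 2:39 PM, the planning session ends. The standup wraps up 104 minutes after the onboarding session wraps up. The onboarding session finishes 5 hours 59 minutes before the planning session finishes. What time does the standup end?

10:24 AM

The onboarding session ends at 2:39 PM − 359 min = 8:40 AM.
The standup ends at 8:40 AM + 104 min = 10:24 AM.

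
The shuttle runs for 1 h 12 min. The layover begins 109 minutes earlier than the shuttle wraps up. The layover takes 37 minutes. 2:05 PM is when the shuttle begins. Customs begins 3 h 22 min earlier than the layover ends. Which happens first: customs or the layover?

customs

The shuttle ends at 2:05 PM + 72 min = 3:17 PM.
The layover starts at 3:17 PM − 109 min = 1:28 PM.
The layover ends at 1:28 PM + 37 min = 2:05 PM.
Customs starts at 2:05 PM − 202 min = 10:43 AM.
Customs starts at 10:43 AM and the layover starts at 1:28 PM, so customs is first.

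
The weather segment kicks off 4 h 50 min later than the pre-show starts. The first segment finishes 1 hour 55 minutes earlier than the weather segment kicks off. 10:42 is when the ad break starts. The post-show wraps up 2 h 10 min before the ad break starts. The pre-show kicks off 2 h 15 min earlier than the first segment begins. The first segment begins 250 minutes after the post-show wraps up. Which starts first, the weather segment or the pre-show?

the pre-show

The post-show ends at 10:42 − 130 min = 08:32.
The first segment starts at 08:32 + 250 min = 12:42.
The pre-show starts at 12:42 − 135 min = 10:27.
The weather segment starts at 10:27 + 290 min = 15:17.
The weather segment starts at 15:17 and the pre-show starts at 10:27, so the pre-show is first.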